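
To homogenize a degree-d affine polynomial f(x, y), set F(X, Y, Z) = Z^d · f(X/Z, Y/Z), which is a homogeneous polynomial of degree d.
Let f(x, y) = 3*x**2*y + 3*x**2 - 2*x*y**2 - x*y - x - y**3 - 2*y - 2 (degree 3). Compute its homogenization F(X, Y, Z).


F(X, Y, Z) = 3*X**2*Y + 3*X**2*Z - 2*X*Y**2 - X*Y*Z - X*Z**2 - Y**3 - 2*Y*Z**2 - 2*Z**3

deg(f) = 3.
Substitute x = X/Z, y = Y/Z into f, then multiply by Z^3.
  monomial 3·x^2·y^1 ↦ 3·X^2·Y^1·Z^0.
  monomial 3·x^2·y^0 ↦ 3·X^2·Y^0·Z^1.
  monomial -2·x^1·y^2 ↦ -2·X^1·Y^2·Z^0.
  monomial -1·x^1·y^1 ↦ -1·X^1·Y^1·Z^1.
  monomial -1·x^1·y^0 ↦ -1·X^1·Y^0·Z^2.
  monomial -1·x^0·y^3 ↦ -1·X^0·Y^3·Z^0.
  monomial -2·x^0·y^1 ↦ -2·X^0·Y^1·Z^2.
  monomial -2·x^0·y^0 ↦ -2·X^0·Y^0·Z^3.
Collecting: F(X, Y, Z) = 3*X**2*Y + 3*X**2*Z - 2*X*Y**2 - X*Y*Z - X*Z**2 - Y**3 - 2*Y*Z**2 - 2*Z**3.


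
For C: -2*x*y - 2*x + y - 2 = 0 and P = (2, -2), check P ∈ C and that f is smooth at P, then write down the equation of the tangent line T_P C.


Tangent line at P: 2*x - 3*y - 10 = 0.

Step 1: f(2, -2) = 0, so P lies on C.
Step 2: partial derivatives
  f_x(x, y) = -2*y - 2, f_y(x, y) = 1 - 2*x.
  f_x(P) = 2, f_y(P) = -3 (gradient nonzero, so P is smooth).
Step 3: tangent line at P: 2·(x − 2) + -3·(y − -2) = 0.
Expanding: 2*x - 3*y - 10 = 0.


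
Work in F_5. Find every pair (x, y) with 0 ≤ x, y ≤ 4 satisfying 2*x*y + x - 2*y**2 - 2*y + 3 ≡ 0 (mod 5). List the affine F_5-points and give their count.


Affine F_5-points: {(2, 0), (2, 1), (3, 3), (3, 4)}; count = 4.

For each of the 25 pairs (x, y) ∈ F_5², evaluate f(x, y) mod 5. Record the zeros.
  x = 0: [0↦3, 1↦4, 2↦1, 3↦4, 4↦3]  zeros at y ∈ ∅
  x = 1: [0↦4, 1↦2, 2↦1, 3↦1, 4↦2]  zeros at y ∈ ∅
  x = 2: [0↦0, 1↦0, 2↦1, 3↦3, 4↦1]  zeros at y ∈ {0, 1}
  x = 3: [0↦1, 1↦3, 2↦1, 3↦0, 4↦0]  zeros at y ∈ {3, 4}
  x = 4: [0↦2, 1↦1, 2↦1, 3↦2, 4↦4]  zeros at y ∈ ∅
Collecting zeros: affine points = {(2, 0), (2, 1), (3, 3), (3, 4)}.
Total count |C(F_5)_aff| = 4.


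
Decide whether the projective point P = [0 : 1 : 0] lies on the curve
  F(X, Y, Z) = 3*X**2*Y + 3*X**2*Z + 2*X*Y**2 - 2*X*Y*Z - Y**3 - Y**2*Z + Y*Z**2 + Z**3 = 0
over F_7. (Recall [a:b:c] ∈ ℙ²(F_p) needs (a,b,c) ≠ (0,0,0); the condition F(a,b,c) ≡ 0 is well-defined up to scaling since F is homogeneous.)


F(0,1,0) ≡ 6 (mod 7); P is NOT on the curve.

Evaluate F(0, 1, 0) term-by-term (mod 7).
  3*X**2*Y ↦ 3·0·1·1 = 0
  3*X**2*Z ↦ 3·0·1·0 = 0
  2*X*Y**2 ↦ 2·0·1·1 = 0
  -2*X*Y*Z ↦ -2·0·1·0 = 0
  -Y**3 ↦ -1·1·1·1 = -1
  -Y**2*Z ↦ -1·1·1·0 = 0
  Y*Z**2 ↦ 1·1·1·0 = 0
  Z**3 ↦ 1·1·1·0 = 0
Sum: F(0, 1, 0) = (0) + (0) + (0) + (0) + (-1) + (0) + (0) + (0) = -1.
Reducing mod 7: -1 ≡ 6 (mod 7).
Since F(a, b, c) ≡ 6 ≠ 0 (mod 7), P does NOT lie on the curve.


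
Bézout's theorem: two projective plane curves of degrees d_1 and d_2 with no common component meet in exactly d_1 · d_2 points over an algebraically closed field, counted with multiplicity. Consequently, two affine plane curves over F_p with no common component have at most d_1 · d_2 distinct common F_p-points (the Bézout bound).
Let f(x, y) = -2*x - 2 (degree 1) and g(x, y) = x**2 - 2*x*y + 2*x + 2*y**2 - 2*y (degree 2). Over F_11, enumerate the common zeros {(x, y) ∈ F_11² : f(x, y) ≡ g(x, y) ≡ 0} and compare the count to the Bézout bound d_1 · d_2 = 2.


Common zeros: ∅; count = 0; Bézout bound = 2.

deg(f) = 1, deg(g) = 2, so Bézout bound = 2.
Scan x ∈ F_11. For each x, list the y ∈ F_11 with f(x, y) ≡ 0 and those with g(x, y) ≡ 0 (mod 11); the common zeros in that column are the intersection.
  x = 0: f ≡ 0 at y ∈ ∅; g ≡ 0 at y ∈ {0, 1}; common: ∅.
  x = 1: f ≡ 0 at y ∈ ∅; g ≡ 0 at y ∈ {5, 8}; common: ∅.
  x = 2: f ≡ 0 at y ∈ ∅; g ≡ 0 at y ∈ {6, 8}; common: ∅.
  x = 3: f ≡ 0 at y ∈ ∅; g ≡ 0 at y ∈ ∅; common: ∅.
  x = 4: f ≡ 0 at y ∈ ∅; g ≡ 0 at y ∈ ∅; common: ∅.
  x = 5: f ≡ 0 at y ∈ ∅; g ≡ 0 at y ∈ ∅; common: ∅.
  x = 6: f ≡ 0 at y ∈ ∅; g ≡ 0 at y ∈ ∅; common: ∅.
  x = 7: f ≡ 0 at y ∈ ∅; g ≡ 0 at y ∈ {3, 5}; common: ∅.
  x = 8: f ≡ 0 at y ∈ ∅; g ≡ 0 at y ∈ {3, 6}; common: ∅.
  x = 9: f ≡ 0 at y ∈ ∅; g ≡ 0 at y ∈ {0, 10}; common: ∅.
  x = 10: f ≡ 0 at y ∈ {0, 1, 2, 3, 4, 5, 6, 7, 8, 9, 10}; g ≡ 0 at y ∈ ∅; common: ∅.
Collecting: common zeros = ∅, so the count is 0.
Comparison with the Bézout bound: 0 ≤ 2 = deg(f)·deg(g), as expected for curves with no common component (the affine F_11-count falls short of the bound because intersections may lie at infinity, over extension fields, or carry multiplicity).


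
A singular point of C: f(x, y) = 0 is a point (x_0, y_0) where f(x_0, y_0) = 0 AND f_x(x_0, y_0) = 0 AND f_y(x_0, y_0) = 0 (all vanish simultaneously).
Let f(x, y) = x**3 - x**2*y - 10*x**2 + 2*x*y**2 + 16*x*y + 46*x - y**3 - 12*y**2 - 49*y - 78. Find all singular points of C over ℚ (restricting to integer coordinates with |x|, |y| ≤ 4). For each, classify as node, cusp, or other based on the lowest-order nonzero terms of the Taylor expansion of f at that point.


Singular points: {(2, -3)}; classification: node.

Compute partial derivatives:
  f_x = 3*x**2 - 2*x*y - 20*x + 2*y**2 + 16*y + 46.
  f_y = -x**2 + 4*x*y + 16*x - 3*y**2 - 24*y - 49.
Scan x_0 ∈ {−4, ..., 4}. For each x_0, f_y(x_0, y) is a polynomial in y; find its integer roots y ∈ {−4, ..., 4}, then test f_x and f at those candidates.
  x = -4: f_y(-4, y) = -3*y**2 - 40*y - 129; no integer root y with |y| ≤ 4.
  x = -3: f_y(-3, y) = -3*y**2 - 36*y - 106; no integer root y with |y| ≤ 4.
  x = -2: f_y(-2, y) = -3*y**2 - 32*y - 85; no integer root y with |y| ≤ 4.
  x = -1: f_y(-1, y) = -3*y**2 - 28*y - 66; no integer root y with |y| ≤ 4.
  x = 0: f_y(0, y) = -3*y**2 - 24*y - 49; no integer root y with |y| ≤ 4.
  x = 1: f_y(1, y) = -3*y**2 - 20*y - 34; no integer root y with |y| ≤ 4.
  x = 2: f_y(2, y) = -3*y**2 - 16*y - 21; vanishes at y ∈ {-3}. (2, -3): f_x = 0, f = 0 — SINGULAR.
  x = 3: f_y(3, y) = -3*y**2 - 12*y - 10; no integer root y with |y| ≤ 4.
  x = 4: f_y(4, y) = -3*y**2 - 8*y - 1; no integer root y with |y| ≤ 4.
Only singular point on the grid: (2, -3).
Classify: substitute x = 2 + u, y = -3 + v and expand: f = u**3 - u**2*v - u**2 + 2*u*v**2 - v**3 + v**2.
No constant or linear terms (consistent with a singular point). Quadratic part: -u**2 + v**2. Cubic part: u**3 - u**2*v + 2*u*v**2 - v**3.
The quadratic part v**2 - u**2 = (v − u)(v + u) splits into two distinct linear factors, so there are two distinct tangent lines y − -3 = ±(x − 2) — this is a node (ordinary double point).
Classification: node.


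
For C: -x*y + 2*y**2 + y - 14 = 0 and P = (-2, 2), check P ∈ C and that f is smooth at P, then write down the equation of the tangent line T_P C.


Tangent line at P: -2*x + 11*y - 26 = 0.

Step 1: f(-2, 2) = 0, so P lies on C.
Step 2: partial derivatives
  f_x(x, y) = -y, f_y(x, y) = -x + 4*y + 1.
  f_x(P) = -2, f_y(P) = 11 (gradient nonzero, so P is smooth).
Step 3: tangent line at P: -2·(x − -2) + 11·(y − 2) = 0.
Expanding: -2*x + 11*y - 26 = 0.


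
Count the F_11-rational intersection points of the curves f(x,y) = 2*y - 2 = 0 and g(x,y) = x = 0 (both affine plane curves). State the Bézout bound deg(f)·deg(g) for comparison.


Common zeros: {(0, 1)}; count = 1; Bézout bound = 1.

deg(f) = 1, deg(g) = 1, so Bézout bound = 1.
Scan x ∈ F_11. For each x, list the y ∈ F_11 with f(x, y) ≡ 0 and those with g(x, y) ≡ 0 (mod 11); the common zeros in that column are the intersection.
  x = 0: f ≡ 0 at y ∈ {1}; g ≡ 0 at y ∈ {0, 1, 2, 3, 4, 5, 6, 7, 8, 9, 10}; common: {1}.
  x = 1: f ≡ 0 at y ∈ {1}; g ≡ 0 at y ∈ ∅; common: ∅.
  x = 2: f ≡ 0 at y ∈ {1}; g ≡ 0 at y ∈ ∅; common: ∅.
  x = 3: f ≡ 0 at y ∈ {1}; g ≡ 0 at y ∈ ∅; common: ∅.
  x = 4: f ≡ 0 at y ∈ {1}; g ≡ 0 at y ∈ ∅; common: ∅.
  x = 5: f ≡ 0 at y ∈ {1}; g ≡ 0 at y ∈ ∅; common: ∅.
  x = 6: f ≡ 0 at y ∈ {1}; g ≡ 0 at y ∈ ∅; common: ∅.
  x = 7: f ≡ 0 at y ∈ {1}; g ≡ 0 at y ∈ ∅; common: ∅.
  x = 8: f ≡ 0 at y ∈ {1}; g ≡ 0 at y ∈ ∅; common: ∅.
  x = 9: f ≡ 0 at y ∈ {1}; g ≡ 0 at y ∈ ∅; common: ∅.
  x = 10: f ≡ 0 at y ∈ {1}; g ≡ 0 at y ∈ ∅; common: ∅.
Collecting: common zeros = {(0, 1)}, so the count is 1.
Comparison with the Bézout bound: 1 ≤ 1 = deg(f)·deg(g), as expected for curves with no common component (the bound is attained).


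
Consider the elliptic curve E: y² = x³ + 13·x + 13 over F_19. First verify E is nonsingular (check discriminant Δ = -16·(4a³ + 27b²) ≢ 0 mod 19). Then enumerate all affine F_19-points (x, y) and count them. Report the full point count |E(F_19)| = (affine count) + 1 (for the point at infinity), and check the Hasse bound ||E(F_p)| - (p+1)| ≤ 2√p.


Affine points = {(2, 3), (2, 16), (9, 2), (9, 17), (11, 9), (11, 10), (12, 4), (12, 15), (13, 2), (13, 17), (15, 7), (15, 12), (16, 2), (16, 17), (17, 6), (17, 13)}; affine count = 16; |E(F_19)| = 17.

Discriminant check: Δ ∝ 4a³ + 27b² = 4·13³ + 27·13² = 4·2197 + 27·169 ≡ 13 (mod 19). Nonzero ⇒ E is nonsingular.
For each x ∈ F_19, compute rhs = x³ + 13·x + 13 mod 19, then count y ∈ F_19 with y² ≡ rhs.
  x = 0: rhs = 13, matching y values: none (0 points).
  x = 1: rhs = 8, matching y values: none (0 points).
  x = 2: rhs = 9, matching y values: 3, 16 (2 points).
  x = 3: rhs = 3, matching y values: none (0 points).
  x = 4: rhs = 15, matching y values: none (0 points).
  x = 5: rhs = 13, matching y values: none (0 points).
  x = 6: rhs = 3, matching y values: none (0 points).
  x = 7: rhs = 10, matching y values: none (0 points).
  x = 8: rhs = 2, matching y values: none (0 points).
  x = 9: rhs = 4, matching y values: 2, 17 (2 points).
  x = 10: rhs = 3, matching y values: none (0 points).
  x = 11: rhs = 5, matching y values: 9, 10 (2 points).
  x = 12: rhs = 16, matching y values: 4, 15 (2 points).
  x = 13: rhs = 4, matching y values: 2, 17 (2 points).
  x = 14: rhs = 13, matching y values: none (0 points).
  x = 15: rhs = 11, matching y values: 7, 12 (2 points).
  x = 16: rhs = 4, matching y values: 2, 17 (2 points).
  x = 17: rhs = 17, matching y values: 6, 13 (2 points).
  x = 18: rhs = 18, matching y values: none (0 points).
Total affine count: 16.
Full point count |E(F_19)| = 16 + 1 = 17.
Hasse bound: |17 − (19+1)| = |-3| = 3 ≤ 2√19 ≈ 8.7178 ✓.


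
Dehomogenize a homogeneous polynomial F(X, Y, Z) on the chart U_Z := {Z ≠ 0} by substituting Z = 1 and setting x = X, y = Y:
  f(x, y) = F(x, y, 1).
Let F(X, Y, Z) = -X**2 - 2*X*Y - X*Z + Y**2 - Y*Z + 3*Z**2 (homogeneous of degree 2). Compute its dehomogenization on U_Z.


f(x, y) = -x**2 - 2*x*y - x + y**2 - y + 3

On U_Z we set Z = 1. Each monomial c·X^i·Y^j·Z^k in F becomes c·x^i·y^j·1^k = c·x^i·y^j.
Substituting Z = 1: F(X, Y, 1) = -x**2 - 2*x*y - x + y**2 - y + 3.
Note: deg(f) ≤ deg(F) = 2; strict inequality happens when F is divisible by Z (lost terms).


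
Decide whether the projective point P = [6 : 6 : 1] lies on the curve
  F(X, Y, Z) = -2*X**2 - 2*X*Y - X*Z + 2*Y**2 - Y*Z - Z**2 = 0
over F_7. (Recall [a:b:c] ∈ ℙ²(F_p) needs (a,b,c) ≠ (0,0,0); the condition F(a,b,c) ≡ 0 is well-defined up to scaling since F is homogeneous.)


F(6,6,1) ≡ 6 (mod 7); P is NOT on the curve.

Evaluate F(6, 6, 1) term-by-term (mod 7).
  -2*X**2 ↦ -2·36·1·1 = -72
  -2*X*Y ↦ -2·6·6·1 = -72
  -X*Z ↦ -1·6·1·1 = -6
  2*Y**2 ↦ 2·1·36·1 = 72
  -Y*Z ↦ -1·1·6·1 = -6
  -Z**2 ↦ -1·1·1·1 = -1
Sum: F(6, 6, 1) = (-72) + (-72) + (-6) + (72) + (-6) + (-1) = -85.
Reducing mod 7: -85 ≡ 6 (mod 7).
Since F(a, b, c) ≡ 6 ≠ 0 (mod 7), P does NOT lie on the curve.


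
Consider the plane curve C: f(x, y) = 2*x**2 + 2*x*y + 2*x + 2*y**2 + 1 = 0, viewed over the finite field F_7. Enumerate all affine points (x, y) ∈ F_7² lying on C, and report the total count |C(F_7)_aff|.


Affine F_7-points: {(3, 5), (3, 6), (4, 4), (4, 6), (5, 4), (5, 5)}; count = 6.

For each of the 49 pairs (x, y) ∈ F_7², evaluate f(x, y) mod 7. Record the zeros.
  x = 0: [0↦1, 1↦3, 2↦2, 3↦5, 4↦5, 5↦2, 6↦3]  zeros at y ∈ ∅
  x = 1: [0↦5, 1↦2, 2↦3, 3↦1, 4↦3, 5↦2, 6↦5]  zeros at y ∈ ∅
  x = 2: [0↦6, 1↦5, 2↦1, 3↦1, 4↦5, 5↦6, 6↦4]  zeros at y ∈ ∅
  x = 3: [0↦4, 1↦5, 2↦3, 3↦5, 4↦4, 5↦0, 6↦0]  zeros at y ∈ {5, 6}
  x = 4: [0↦6, 1↦2, 2↦2, 3↦6, 4↦0, 5↦5, 6↦0]  zeros at y ∈ {4, 6}
  x = 5: [0↦5, 1↦3, 2↦5, 3↦4, 4↦0, 5↦0, 6↦4]  zeros at y ∈ {4, 5}
  x = 6: [0↦1, 1↦1, 2↦5, 3↦6, 4↦4, 5↦6, 6↦5]  zeros at y ∈ ∅
Collecting zeros: affine points = {(3, 5), (3, 6), (4, 4), (4, 6), (5, 4), (5, 5)}.
Total count |C(F_7)_aff| = 6.


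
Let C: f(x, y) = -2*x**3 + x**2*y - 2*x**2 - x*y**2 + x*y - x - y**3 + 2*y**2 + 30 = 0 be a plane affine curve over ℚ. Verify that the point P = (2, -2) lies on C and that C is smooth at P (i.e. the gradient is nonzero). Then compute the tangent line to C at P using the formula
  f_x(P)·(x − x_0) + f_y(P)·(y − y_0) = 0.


Tangent line at P: -47*x - 6*y + 82 = 0.

Step 1: f(2, -2) = 0, so P lies on C.
Step 2: partial derivatives
  f_x(x, y) = -6*x**2 + 2*x*y - 4*x - y**2 + y - 1, f_y(x, y) = x**2 - 2*x*y + x - 3*y**2 + 4*y.
  f_x(P) = -47, f_y(P) = -6 (gradient nonzero, so P is smooth).
Step 3: tangent line at P: -47·(x − 2) + -6·(y − -2) = 0.
Expanding: -47*x - 6*y + 82 = 0.


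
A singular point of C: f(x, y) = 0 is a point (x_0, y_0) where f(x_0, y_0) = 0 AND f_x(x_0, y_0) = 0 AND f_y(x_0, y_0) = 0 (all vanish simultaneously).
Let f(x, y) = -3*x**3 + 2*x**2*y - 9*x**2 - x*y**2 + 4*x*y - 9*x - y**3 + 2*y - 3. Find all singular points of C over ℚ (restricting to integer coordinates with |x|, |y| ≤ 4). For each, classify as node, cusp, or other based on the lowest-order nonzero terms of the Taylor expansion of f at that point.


Singular points: {(-1, 0)}; classification: cusp.

Compute partial derivatives:
  f_x = -9*x**2 + 4*x*y - 18*x - y**2 + 4*y - 9.
  f_y = 2*x**2 - 2*x*y + 4*x - 3*y**2 + 2.
Scan x_0 ∈ {−4, ..., 4}. For each x_0, f_y(x_0, y) is a polynomial in y; find its integer roots y ∈ {−4, ..., 4}, then test f_x and f at those candidates.
  x = -4: f_y(-4, y) = -3*y**2 + 8*y + 18; no integer root y with |y| ≤ 4.
  x = -3: f_y(-3, y) = -3*y**2 + 6*y + 8; no integer root y with |y| ≤ 4.
  x = -2: f_y(-2, y) = -3*y**2 + 4*y + 2; no integer root y with |y| ≤ 4.
  x = -1: f_y(-1, y) = -3*y**2 + 2*y; vanishes at y ∈ {0}. (-1, 0): f_x = 0, f = 0 — SINGULAR.
  x = 0: f_y(0, y) = 2 - 3*y**2; no integer root y with |y| ≤ 4.
  x = 1: f_y(1, y) = -3*y**2 - 2*y + 8; vanishes at y ∈ {-2}. (1, -2): f_x = -56 ≠ 0.
  x = 2: f_y(2, y) = -3*y**2 - 4*y + 18; no integer root y with |y| ≤ 4.
  x = 3: f_y(3, y) = -3*y**2 - 6*y + 32; no integer root y with |y| ≤ 4.
  x = 4: f_y(4, y) = -3*y**2 - 8*y + 50; no integer root y with |y| ≤ 4.
Only singular point on the grid: (-1, 0).
Classify: substitute x = -1 + u, y = 0 + v and expand: f = -3*u**3 + 2*u**2*v - u*v**2 - v**3 + v**2.
No constant or linear terms (consistent with a singular point). Quadratic part: v**2. Cubic part: -3*u**3 + 2*u**2*v - u*v**2 - v**3.
The quadratic part v**2 is a perfect square, so there is a single (double) tangent line v = 0, i.e. y = 0. Restricting the cubic part to that line (v = 0) leaves -3*u**3 ≠ 0, so f is not divisible by v and the branch is v² ≈ 3*u**3 to lowest order — this is a cusp.
Classification: cusp.


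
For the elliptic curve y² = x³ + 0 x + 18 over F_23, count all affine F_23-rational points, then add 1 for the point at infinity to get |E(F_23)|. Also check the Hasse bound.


Affine points = {(0, 8), (0, 15), (2, 7), (2, 16), (4, 6), (4, 17), (6, 2), (6, 21), (7, 4), (7, 19), (8, 1), (8, 22), (10, 11), (10, 12), (14, 5), (14, 18), (15, 9), (15, 14), (17, 3), (17, 20), (18, 10), (18, 13), (19, 0)}; affine count = 23; |E(F_23)| = 24.

Discriminant check: Δ ∝ 4a³ + 27b² = 4·0³ + 27·18² = 4·0 + 27·324 ≡ 8 (mod 23). Nonzero ⇒ E is nonsingular.
For each x ∈ F_23, compute rhs = x³ + 0·x + 18 mod 23, then count y ∈ F_23 with y² ≡ rhs.
  x = 0: rhs = 18, matching y values: 8, 15 (2 points).
  x = 1: rhs = 19, matching y values: none (0 points).
  x = 2: rhs = 3, matching y values: 7, 16 (2 points).
  x = 3: rhs = 22, matching y values: none (0 points).
  x = 4: rhs = 13, matching y values: 6, 17 (2 points).
  x = 5: rhs = 5, matching y values: none (0 points).
  x = 6: rhs = 4, matching y values: 2, 21 (2 points).
  x = 7: rhs = 16, matching y values: 4, 19 (2 points).
  x = 8: rhs = 1, matching y values: 1, 22 (2 points).
  x = 9: rhs = 11, matching y values: none (0 points).
  x = 10: rhs = 6, matching y values: 11, 12 (2 points).
  x = 11: rhs = 15, matching y values: none (0 points).
  x = 12: rhs = 21, matching y values: none (0 points).
  x = 13: rhs = 7, matching y values: none (0 points).
  x = 14: rhs = 2, matching y values: 5, 18 (2 points).
  x = 15: rhs = 12, matching y values: 9, 14 (2 points).
  x = 16: rhs = 20, matching y values: none (0 points).
  x = 17: rhs = 9, matching y values: 3, 20 (2 points).
  x = 18: rhs = 8, matching y values: 10, 13 (2 points).
  x = 19: rhs = 0, matching y values: 0 (1 points).
  x = 20: rhs = 14, matching y values: none (0 points).
  x = 21: rhs = 10, matching y values: none (0 points).
  x = 22: rhs = 17, matching y values: none (0 points).
Total affine count: 23.
Full point count |E(F_23)| = 23 + 1 = 24.
Hasse bound: |24 − (23+1)| = |0| = 0 ≤ 2√23 ≈ 9.5917 ✓.


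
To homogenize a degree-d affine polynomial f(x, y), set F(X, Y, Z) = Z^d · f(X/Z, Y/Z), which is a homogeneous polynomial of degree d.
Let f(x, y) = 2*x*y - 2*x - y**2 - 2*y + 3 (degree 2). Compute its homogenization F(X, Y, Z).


F(X, Y, Z) = 2*X*Y - 2*X*Z - Y**2 - 2*Y*Z + 3*Z**2

deg(f) = 2.
Substitute x = X/Z, y = Y/Z into f, then multiply by Z^2.
  monomial 2·x^1·y^1 ↦ 2·X^1·Y^1·Z^0.
  monomial -2·x^1·y^0 ↦ -2·X^1·Y^0·Z^1.
  monomial -1·x^0·y^2 ↦ -1·X^0·Y^2·Z^0.
  monomial -2·x^0·y^1 ↦ -2·X^0·Y^1·Z^1.
  monomial 3·x^0·y^0 ↦ 3·X^0·Y^0·Z^2.
Collecting: F(X, Y, Z) = 2*X*Y - 2*X*Z - Y**2 - 2*Y*Z + 3*Z**2.


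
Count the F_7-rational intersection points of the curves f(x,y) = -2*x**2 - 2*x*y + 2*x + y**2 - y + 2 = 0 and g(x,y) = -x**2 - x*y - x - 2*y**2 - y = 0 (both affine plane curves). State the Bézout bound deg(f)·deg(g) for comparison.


Common zeros: {(1, 2)}; count = 1; Bézout bound = 4.

deg(f) = 2, deg(g) = 2, so Bézout bound = 4.
Scan x ∈ F_7. For each x, list the y ∈ F_7 with f(x, y) ≡ 0 and those with g(x, y) ≡ 0 (mod 7); the common zeros in that column are the intersection.
  x = 0: f ≡ 0 at y ∈ {4}; g ≡ 0 at y ∈ {0, 3}; common: ∅.
  x = 1: f ≡ 0 at y ∈ {1, 2}; g ≡ 0 at y ∈ {2, 4}; common: {2}.
  x = 2: f ≡ 0 at y ∈ ∅; g ≡ 0 at y ∈ ∅; common: ∅.
  x = 3: f ≡ 0 at y ∈ ∅; g ≡ 0 at y ∈ {2, 3}; common: ∅.
  x = 4: f ≡ 0 at y ∈ {4, 5}; g ≡ 0 at y ∈ ∅; common: ∅.
  x = 5: f ≡ 0 at y ∈ {2}; g ≡ 0 at y ∈ ∅; common: ∅.
  x = 6: f ≡ 0 at y ∈ {1, 5}; g ≡ 0 at y ∈ {0}; common: ∅.
Collecting: common zeros = {(1, 2)}, so the count is 1.
Comparison with the Bézout bound: 1 ≤ 4 = deg(f)·deg(g), as expected for curves with no common component (the affine F_7-count falls short of the bound because intersections may lie at infinity, over extension fields, or carry multiplicity).


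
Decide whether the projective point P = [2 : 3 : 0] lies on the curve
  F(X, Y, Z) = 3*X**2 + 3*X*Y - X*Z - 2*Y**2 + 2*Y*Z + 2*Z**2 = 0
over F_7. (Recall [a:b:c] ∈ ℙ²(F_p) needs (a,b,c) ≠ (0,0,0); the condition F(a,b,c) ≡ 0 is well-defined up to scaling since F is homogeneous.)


F(2,3,0) ≡ 5 (mod 7); P is NOT on the curve.

Evaluate F(2, 3, 0) term-by-term (mod 7).
  3*X**2 ↦ 3·4·1·1 = 12
  3*X*Y ↦ 3·2·3·1 = 18
  -X*Z ↦ -1·2·1·0 = 0
  -2*Y**2 ↦ -2·1·9·1 = -18
  2*Y*Z ↦ 2·1·3·0 = 0
  2*Z**2 ↦ 2·1·1·0 = 0
Sum: F(2, 3, 0) = (12) + (18) + (0) + (-18) + (0) + (0) = 12.
Reducing mod 7: 12 ≡ 5 (mod 7).
Since F(a, b, c) ≡ 5 ≠ 0 (mod 7), P does NOT lie on the curve.


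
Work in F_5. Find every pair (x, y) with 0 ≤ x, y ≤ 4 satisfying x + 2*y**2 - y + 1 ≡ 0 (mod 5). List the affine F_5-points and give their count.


Affine F_5-points: {(1, 4), (3, 1), (3, 2), (4, 0), (4, 3)}; count = 5.

For each of the 25 pairs (x, y) ∈ F_5², evaluate f(x, y) mod 5. Record the zeros.
  x = 0: [0↦1, 1↦2, 2↦2, 3↦1, 4↦4]  zeros at y ∈ ∅
  x = 1: [0↦2, 1↦3, 2↦3, 3↦2, 4↦0]  zeros at y ∈ {4}
  x = 2: [0↦3, 1↦4, 2↦4, 3↦3, 4↦1]  zeros at y ∈ ∅
  x = 3: [0↦4, 1↦0, 2↦0, 3↦4, 4↦2]  zeros at y ∈ {1, 2}
  x = 4: [0↦0, 1↦1, 2↦1, 3↦0, 4↦3]  zeros at y ∈ {0, 3}
Collecting zeros: affine points = {(1, 4), (3, 1), (3, 2), (4, 0), (4, 3)}.
Total count |C(F_5)_aff| = 5.


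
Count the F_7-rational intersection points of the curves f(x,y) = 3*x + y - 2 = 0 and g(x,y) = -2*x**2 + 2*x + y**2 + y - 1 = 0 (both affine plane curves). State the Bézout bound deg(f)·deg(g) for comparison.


Common zeros: {(2, 3)}; count = 1; Bézout bound = 2.

deg(f) = 1, deg(g) = 2, so Bézout bound = 2.
Scan x ∈ F_7. For each x, list the y ∈ F_7 with f(x, y) ≡ 0 and those with g(x, y) ≡ 0 (mod 7); the common zeros in that column are the intersection.
  x = 0: f ≡ 0 at y ∈ {2}; g ≡ 0 at y ∈ ∅; common: ∅.
  x = 1: f ≡ 0 at y ∈ {6}; g ≡ 0 at y ∈ ∅; common: ∅.
  x = 2: f ≡ 0 at y ∈ {3}; g ≡ 0 at y ∈ {3}; common: {3}.
  x = 3: f ≡ 0 at y ∈ {0}; g ≡ 0 at y ∈ {2, 4}; common: ∅.
  x = 4: f ≡ 0 at y ∈ {4}; g ≡ 0 at y ∈ ∅; common: ∅.
  x = 5: f ≡ 0 at y ∈ {1}; g ≡ 0 at y ∈ {2, 4}; common: ∅.
  x = 6: f ≡ 0 at y ∈ {5}; g ≡ 0 at y ∈ {3}; common: ∅.
Collecting: common zeros = {(2, 3)}, so the count is 1.
Comparison with the Bézout bound: 1 ≤ 2 = deg(f)·deg(g), as expected for curves with no common component (the affine F_7-count falls short of the bound because intersections may lie at infinity, over extension fields, or carry multiplicity).


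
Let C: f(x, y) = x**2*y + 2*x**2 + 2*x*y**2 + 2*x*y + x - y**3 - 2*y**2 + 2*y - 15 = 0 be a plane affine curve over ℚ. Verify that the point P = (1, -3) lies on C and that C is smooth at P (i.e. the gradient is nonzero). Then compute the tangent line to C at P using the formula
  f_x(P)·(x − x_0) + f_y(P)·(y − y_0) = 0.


Tangent line at P: 11*x - 22*y - 77 = 0.

Step 1: f(1, -3) = 0, so P lies on C.
Step 2: partial derivatives
  f_x(x, y) = 2*x*y + 4*x + 2*y**2 + 2*y + 1, f_y(x, y) = x**2 + 4*x*y + 2*x - 3*y**2 - 4*y + 2.
  f_x(P) = 11, f_y(P) = -22 (gradient nonzero, so P is smooth).
Step 3: tangent line at P: 11·(x − 1) + -22·(y − -3) = 0.
Expanding: 11*x - 22*y - 77 = 0.


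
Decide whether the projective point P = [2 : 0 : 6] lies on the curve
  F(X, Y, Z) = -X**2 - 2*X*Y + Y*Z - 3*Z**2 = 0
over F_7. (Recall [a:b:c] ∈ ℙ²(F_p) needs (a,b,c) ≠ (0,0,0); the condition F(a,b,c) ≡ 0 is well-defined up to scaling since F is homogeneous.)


F(2,0,6) ≡ 0 (mod 7); P is on the curve.

Evaluate F(2, 0, 6) term-by-term (mod 7).
  -X**2 ↦ -1·4·1·1 = -4
  -2*X*Y ↦ -2·2·0·1 = 0
  Y*Z ↦ 1·1·0·6 = 0
  -3*Z**2 ↦ -3·1·1·36 = -108
Sum: F(2, 0, 6) = (-4) + (0) + (0) + (-108) = -112.
Reducing mod 7: -112 ≡ 0 (mod 7).
Since F(a, b, c) ≡ 0 (mod 7), P lies on the curve.


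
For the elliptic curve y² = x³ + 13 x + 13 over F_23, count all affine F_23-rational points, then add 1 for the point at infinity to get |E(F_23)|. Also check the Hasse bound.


Affine points = {(0, 6), (0, 17), (1, 2), (1, 21), (2, 1), (2, 22), (6, 10), (6, 13), (8, 10), (8, 13), (9, 10), (9, 13), (10, 4), (10, 19), (14, 8), (14, 15), (15, 8), (15, 15), (16, 4), (16, 19), (17, 8), (17, 15), (19, 9), (19, 14), (20, 4), (20, 19), (21, 5), (21, 18)}; affine count = 28; |E(F_23)| = 29.

Discriminant check: Δ ∝ 4a³ + 27b² = 4·13³ + 27·13² = 4·2197 + 27·169 ≡ 11 (mod 23). Nonzero ⇒ E is nonsingular.
For each x ∈ F_23, compute rhs = x³ + 13·x + 13 mod 23, then count y ∈ F_23 with y² ≡ rhs.
  x = 0: rhs = 13, matching y values: 6, 17 (2 points).
  x = 1: rhs = 4, matching y values: 2, 21 (2 points).
  x = 2: rhs = 1, matching y values: 1, 22 (2 points).
  x = 3: rhs = 10, matching y values: none (0 points).
  x = 4: rhs = 14, matching y values: none (0 points).
  x = 5: rhs = 19, matching y values: none (0 points).
  x = 6: rhs = 8, matching y values: 10, 13 (2 points).
  x = 7: rhs = 10, matching y values: none (0 points).
  x = 8: rhs = 8, matching y values: 10, 13 (2 points).
  x = 9: rhs = 8, matching y values: 10, 13 (2 points).
  x = 10: rhs = 16, matching y values: 4, 19 (2 points).
  x = 11: rhs = 15, matching y values: none (0 points).
  x = 12: rhs = 11, matching y values: none (0 points).
  x = 13: rhs = 10, matching y values: none (0 points).
  x = 14: rhs = 18, matching y values: 8, 15 (2 points).
  x = 15: rhs = 18, matching y values: 8, 15 (2 points).
  x = 16: rhs = 16, matching y values: 4, 19 (2 points).
  x = 17: rhs = 18, matching y values: 8, 15 (2 points).
  x = 18: rhs = 7, matching y values: none (0 points).
  x = 19: rhs = 12, matching y values: 9, 14 (2 points).
  x = 20: rhs = 16, matching y values: 4, 19 (2 points).
  x = 21: rhs = 2, matching y values: 5, 18 (2 points).
  x = 22: rhs = 22, matching y values: none (0 points).
Total affine count: 28.
Full point count |E(F_23)| = 28 + 1 = 29.
Hasse bound: |29 − (23+1)| = |5| = 5 ≤ 2√23 ≈ 9.5917 ✓.


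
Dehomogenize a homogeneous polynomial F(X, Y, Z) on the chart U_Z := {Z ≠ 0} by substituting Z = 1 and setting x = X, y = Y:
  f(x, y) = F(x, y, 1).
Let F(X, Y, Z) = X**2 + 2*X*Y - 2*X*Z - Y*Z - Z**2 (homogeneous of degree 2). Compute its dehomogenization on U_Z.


f(x, y) = x**2 + 2*x*y - 2*x - y - 1

On U_Z we set Z = 1. Each monomial c·X^i·Y^j·Z^k in F becomes c·x^i·y^j·1^k = c·x^i·y^j.
Substituting Z = 1: F(X, Y, 1) = x**2 + 2*x*y - 2*x - y - 1.
Note: deg(f) ≤ deg(F) = 2; strict inequality happens when F is divisible by Z (lost terms).


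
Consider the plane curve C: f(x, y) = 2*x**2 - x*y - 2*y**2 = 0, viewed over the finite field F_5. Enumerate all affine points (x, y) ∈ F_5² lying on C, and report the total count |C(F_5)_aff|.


Affine F_5-points: {(0, 0)}; count = 1.

For each of the 25 pairs (x, y) ∈ F_5², evaluate f(x, y) mod 5. Record the zeros.
  x = 0: [0↦0, 1↦3, 2↦2, 3↦2, 4↦3]  zeros at y ∈ {0}
  x = 1: [0↦2, 1↦4, 2↦2, 3↦1, 4↦1]  zeros at y ∈ ∅
  x = 2: [0↦3, 1↦4, 2↦1, 3↦4, 4↦3]  zeros at y ∈ ∅
  x = 3: [0↦3, 1↦3, 2↦4, 3↦1, 4↦4]  zeros at y ∈ ∅
  x = 4: [0↦2, 1↦1, 2↦1, 3↦2, 4↦4]  zeros at y ∈ ∅
Collecting zeros: affine points = {(0, 0)}.
Total count |C(F_5)_aff| = 1.


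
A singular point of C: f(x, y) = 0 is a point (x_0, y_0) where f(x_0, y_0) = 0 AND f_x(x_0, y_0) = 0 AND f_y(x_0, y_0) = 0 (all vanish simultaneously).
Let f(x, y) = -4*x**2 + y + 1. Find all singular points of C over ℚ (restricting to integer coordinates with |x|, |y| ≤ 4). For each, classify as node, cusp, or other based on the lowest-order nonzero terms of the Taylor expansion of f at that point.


No singular points in the scanned grid; C is smooth there.

Compute partial derivatives:
  f_x = -8*x.
  f_y = 1.
f_y = 1 is a nonzero constant, so f_y never vanishes: no point (x, y) can satisfy f = f_x = f_y = 0. In particular no (x, y) ∈ {−4, ..., 4}² is singular; the curve is smooth.


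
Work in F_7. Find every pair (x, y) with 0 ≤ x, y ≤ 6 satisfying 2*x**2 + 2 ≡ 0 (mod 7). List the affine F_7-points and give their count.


Affine F_7-points: ∅; count = 0.

For each of the 49 pairs (x, y) ∈ F_7², evaluate f(x, y) mod 7. Record the zeros.
  x = 0: [0↦2, 1↦2, 2↦2, 3↦2, 4↦2, 5↦2, 6↦2]  zeros at y ∈ ∅
  x = 1: [0↦4, 1↦4, 2↦4, 3↦4, 4↦4, 5↦4, 6↦4]  zeros at y ∈ ∅
  x = 2: [0↦3, 1↦3, 2↦3, 3↦3, 4↦3, 5↦3, 6↦3]  zeros at y ∈ ∅
  x = 3: [0↦6, 1↦6, 2↦6, 3↦6, 4↦6, 5↦6, 6↦6]  zeros at y ∈ ∅
  x = 4: [0↦6, 1↦6, 2↦6, 3↦6, 4↦6, 5↦6, 6↦6]  zeros at y ∈ ∅
  x = 5: [0↦3, 1↦3, 2↦3, 3↦3, 4↦3, 5↦3, 6↦3]  zeros at y ∈ ∅
  x = 6: [0↦4, 1↦4, 2↦4, 3↦4, 4↦4, 5↦4, 6↦4]  zeros at y ∈ ∅
Collecting zeros: affine points = ∅.
Total count |C(F_7)_aff| = 0.


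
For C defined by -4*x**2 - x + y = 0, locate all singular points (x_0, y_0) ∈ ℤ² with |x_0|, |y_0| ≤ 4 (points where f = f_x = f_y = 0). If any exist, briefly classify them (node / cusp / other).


No singular points in the scanned grid; C is smooth there.

Compute partial derivatives:
  f_x = -8*x - 1.
  f_y = 1.
f_y = 1 is a nonzero constant, so f_y never vanishes: no point (x, y) can satisfy f = f_x = f_y = 0. In particular no (x, y) ∈ {−4, ..., 4}² is singular; the curve is smooth.


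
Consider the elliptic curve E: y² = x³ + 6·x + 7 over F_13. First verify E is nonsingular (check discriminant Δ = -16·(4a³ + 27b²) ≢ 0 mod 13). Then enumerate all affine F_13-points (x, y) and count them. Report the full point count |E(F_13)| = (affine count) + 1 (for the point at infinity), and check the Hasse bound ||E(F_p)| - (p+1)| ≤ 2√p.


Affine points = {(1, 1), (1, 12), (2, 1), (2, 12), (3, 0), (4, 2), (4, 11), (6, 5), (6, 8), (9, 6), (9, 7), (10, 1), (10, 12), (11, 0), (12, 0)}; affine count = 15; |E(F_13)| = 16.

Discriminant check: Δ ∝ 4a³ + 27b² = 4·6³ + 27·7² = 4·216 + 27·49 ≡ 3 (mod 13). Nonzero ⇒ E is nonsingular.
For each x ∈ F_13, compute rhs = x³ + 6·x + 7 mod 13, then count y ∈ F_13 with y² ≡ rhs.
  x = 0: rhs = 7, matching y values: none (0 points).
  x = 1: rhs = 1, matching y values: 1, 12 (2 points).
  x = 2: rhs = 1, matching y values: 1, 12 (2 points).
  x = 3: rhs = 0, matching y values: 0 (1 points).
  x = 4: rhs = 4, matching y values: 2, 11 (2 points).
  x = 5: rhs = 6, matching y values: none (0 points).
  x = 6: rhs = 12, matching y values: 5, 8 (2 points).
  x = 7: rhs = 2, matching y values: none (0 points).
  x = 8: rhs = 8, matching y values: none (0 points).
  x = 9: rhs = 10, matching y values: 6, 7 (2 points).
  x = 10: rhs = 1, matching y values: 1, 12 (2 points).
  x = 11: rhs = 0, matching y values: 0 (1 points).
  x = 12: rhs = 0, matching y values: 0 (1 points).
Total affine count: 15.
Full point count |E(F_13)| = 15 + 1 = 16.
Hasse bound: |16 − (13+1)| = |2| = 2 ≤ 2√13 ≈ 7.2111 ✓.


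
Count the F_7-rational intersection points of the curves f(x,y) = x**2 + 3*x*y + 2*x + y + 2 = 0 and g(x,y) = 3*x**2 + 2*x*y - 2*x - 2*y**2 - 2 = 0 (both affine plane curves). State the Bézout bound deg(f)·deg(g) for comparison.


Common zeros: {(4, 5)}; count = 1; Bézout bound = 4.

deg(f) = 2, deg(g) = 2, so Bézout bound = 4.
Scan x ∈ F_7. For each x, list the y ∈ F_7 with f(x, y) ≡ 0 and those with g(x, y) ≡ 0 (mod 7); the common zeros in that column are the intersection.
  x = 0: f ≡ 0 at y ∈ {5}; g ≡ 0 at y ∈ ∅; common: ∅.
  x = 1: f ≡ 0 at y ∈ {4}; g ≡ 0 at y ∈ ∅; common: ∅.
  x = 2: f ≡ 0 at y ∈ ∅; g ≡ 0 at y ∈ {3, 6}; common: ∅.
  x = 3: f ≡ 0 at y ∈ {6}; g ≡ 0 at y ∈ ∅; common: ∅.
  x = 4: f ≡ 0 at y ∈ {5}; g ≡ 0 at y ∈ {5, 6}; common: {5}.
  x = 5: f ≡ 0 at y ∈ {6}; g ≡ 0 at y ∈ {0, 5}; common: ∅.
  x = 6: f ≡ 0 at y ∈ {4}; g ≡ 0 at y ∈ {3}; common: ∅.
Collecting: common zeros = {(4, 5)}, so the count is 1.
Comparison with the Bézout bound: 1 ≤ 4 = deg(f)·deg(g), as expected for curves with no common component (the affine F_7-count falls short of the bound because intersections may lie at infinity, over extension fields, or carry multiplicity).


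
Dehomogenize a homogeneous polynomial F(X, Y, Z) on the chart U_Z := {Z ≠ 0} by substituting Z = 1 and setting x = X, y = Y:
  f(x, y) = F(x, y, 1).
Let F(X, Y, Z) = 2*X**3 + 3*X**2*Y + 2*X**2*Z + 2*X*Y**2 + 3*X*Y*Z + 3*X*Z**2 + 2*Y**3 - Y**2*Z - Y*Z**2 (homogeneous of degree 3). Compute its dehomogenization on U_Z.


f(x, y) = 2*x**3 + 3*x**2*y + 2*x**2 + 2*x*y**2 + 3*x*y + 3*x + 2*y**3 - y**2 - y

On U_Z we set Z = 1. Each monomial c·X^i·Y^j·Z^k in F becomes c·x^i·y^j·1^k = c·x^i·y^j.
Substituting Z = 1: F(X, Y, 1) = 2*x**3 + 3*x**2*y + 2*x**2 + 2*x*y**2 + 3*x*y + 3*x + 2*y**3 - y**2 - y.
Note: deg(f) ≤ deg(F) = 3; strict inequality happens when F is divisible by Z (lost terms).


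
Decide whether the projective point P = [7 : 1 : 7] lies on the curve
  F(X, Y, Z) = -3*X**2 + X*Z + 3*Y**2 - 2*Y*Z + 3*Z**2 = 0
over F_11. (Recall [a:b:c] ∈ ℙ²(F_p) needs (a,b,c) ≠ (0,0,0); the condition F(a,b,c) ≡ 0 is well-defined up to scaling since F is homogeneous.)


F(7,1,7) ≡ 5 (mod 11); P is NOT on the curve.

Evaluate F(7, 1, 7) term-by-term (mod 11).
  -3*X**2 ↦ -3·49·1·1 = -147
  X*Z ↦ 1·7·1·7 = 49
  3*Y**2 ↦ 3·1·1·1 = 3
  -2*Y*Z ↦ -2·1·1·7 = -14
  3*Z**2 ↦ 3·1·1·49 = 147
Sum: F(7, 1, 7) = (-147) + (49) + (3) + (-14) + (147) = 38.
Reducing mod 11: 38 ≡ 5 (mod 11).
Since F(a, b, c) ≡ 5 ≠ 0 (mod 11), P does NOT lie on the curve.


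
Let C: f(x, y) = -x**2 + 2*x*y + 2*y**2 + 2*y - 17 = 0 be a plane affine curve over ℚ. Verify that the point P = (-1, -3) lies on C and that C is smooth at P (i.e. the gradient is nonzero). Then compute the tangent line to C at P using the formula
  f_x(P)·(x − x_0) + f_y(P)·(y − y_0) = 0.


Tangent line at P: -4*x - 12*y - 40 = 0.

Step 1: f(-1, -3) = 0, so P lies on C.
Step 2: partial derivatives
  f_x(x, y) = -2*x + 2*y, f_y(x, y) = 2*x + 4*y + 2.
  f_x(P) = -4, f_y(P) = -12 (gradient nonzero, so P is smooth).
Step 3: tangent line at P: -4·(x − -1) + -12·(y − -3) = 0.
Expanding: -4*x - 12*y - 40 = 0.


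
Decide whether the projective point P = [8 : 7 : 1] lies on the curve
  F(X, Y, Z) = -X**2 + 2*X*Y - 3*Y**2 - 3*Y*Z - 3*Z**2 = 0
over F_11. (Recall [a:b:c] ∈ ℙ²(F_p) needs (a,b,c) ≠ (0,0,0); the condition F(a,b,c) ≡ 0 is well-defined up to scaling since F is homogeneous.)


F(8,7,1) ≡ 9 (mod 11); P is NOT on the curve.

Evaluate F(8, 7, 1) term-by-term (mod 11).
  -X**2 ↦ -1·64·1·1 = -64
  2*X*Y ↦ 2·8·7·1 = 112
  -3*Y**2 ↦ -3·1·49·1 = -147
  -3*Y*Z ↦ -3·1·7·1 = -21
  -3*Z**2 ↦ -3·1·1·1 = -3
Sum: F(8, 7, 1) = (-64) + (112) + (-147) + (-21) + (-3) = -123.
Reducing mod 11: -123 ≡ 9 (mod 11).
Since F(a, b, c) ≡ 9 ≠ 0 (mod 11), P does NOT lie on the curve.


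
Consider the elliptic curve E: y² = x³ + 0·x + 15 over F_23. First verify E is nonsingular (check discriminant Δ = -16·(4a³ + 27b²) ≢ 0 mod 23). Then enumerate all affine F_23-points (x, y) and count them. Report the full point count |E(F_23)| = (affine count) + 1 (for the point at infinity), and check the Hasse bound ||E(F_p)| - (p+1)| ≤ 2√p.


Affine points = {(1, 4), (1, 19), (2, 0), (5, 5), (5, 18), (6, 1), (6, 22), (7, 6), (7, 17), (9, 10), (9, 13), (10, 7), (10, 16), (11, 9), (11, 14), (12, 8), (12, 15), (13, 2), (13, 21), (15, 3), (15, 20), (17, 11), (17, 12)}; affine count = 23; |E(F_23)| = 24.

Discriminant check: Δ ∝ 4a³ + 27b² = 4·0³ + 27·15² = 4·0 + 27·225 ≡ 3 (mod 23). Nonzero ⇒ E is nonsingular.
For each x ∈ F_23, compute rhs = x³ + 0·x + 15 mod 23, then count y ∈ F_23 with y² ≡ rhs.
  x = 0: rhs = 15, matching y values: none (0 points).
  x = 1: rhs = 16, matching y values: 4, 19 (2 points).
  x = 2: rhs = 0, matching y values: 0 (1 points).
  x = 3: rhs = 19, matching y values: none (0 points).
  x = 4: rhs = 10, matching y values: none (0 points).
  x = 5: rhs = 2, matching y values: 5, 18 (2 points).
  x = 6: rhs = 1, matching y values: 1, 22 (2 points).
  x = 7: rhs = 13, matching y values: 6, 17 (2 points).
  x = 8: rhs = 21, matching y values: none (0 points).
  x = 9: rhs = 8, matching y values: 10, 13 (2 points).
  x = 10: rhs = 3, matching y values: 7, 16 (2 points).
  x = 11: rhs = 12, matching y values: 9, 14 (2 points).
  x = 12: rhs = 18, matching y values: 8, 15 (2 points).
  x = 13: rhs = 4, matching y values: 2, 21 (2 points).
  x = 14: rhs = 22, matching y values: none (0 points).
  x = 15: rhs = 9, matching y values: 3, 20 (2 points).
  x = 16: rhs = 17, matching y values: none (0 points).
  x = 17: rhs = 6, matching y values: 11, 12 (2 points).
  x = 18: rhs = 5, matching y values: none (0 points).
  x = 19: rhs = 20, matching y values: none (0 points).
  x = 20: rhs = 11, matching y values: none (0 points).
  x = 21: rhs = 7, matching y values: none (0 points).
  x = 22: rhs = 14, matching y values: none (0 points).
Total affine count: 23.
Full point count |E(F_23)| = 23 + 1 = 24.
Hasse bound: |24 − (23+1)| = |0| = 0 ≤ 2√23 ≈ 9.5917 ✓.


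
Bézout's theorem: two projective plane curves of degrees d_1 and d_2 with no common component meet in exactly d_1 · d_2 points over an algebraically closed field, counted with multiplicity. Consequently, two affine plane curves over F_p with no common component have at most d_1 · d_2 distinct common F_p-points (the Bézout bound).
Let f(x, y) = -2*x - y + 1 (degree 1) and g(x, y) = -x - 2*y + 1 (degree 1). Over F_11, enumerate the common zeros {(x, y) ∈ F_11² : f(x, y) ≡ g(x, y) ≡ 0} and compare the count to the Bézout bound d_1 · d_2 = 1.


Common zeros: {(4, 4)}; count = 1; Bézout bound = 1.

deg(f) = 1, deg(g) = 1, so Bézout bound = 1.
Scan x ∈ F_11. For each x, list the y ∈ F_11 with f(x, y) ≡ 0 and those with g(x, y) ≡ 0 (mod 11); the common zeros in that column are the intersection.
  x = 0: f ≡ 0 at y ∈ {1}; g ≡ 0 at y ∈ {6}; common: ∅.
  x = 1: f ≡ 0 at y ∈ {10}; g ≡ 0 at y ∈ {0}; common: ∅.
  x = 2: f ≡ 0 at y ∈ {8}; g ≡ 0 at y ∈ {5}; common: ∅.
  x = 3: f ≡ 0 at y ∈ {6}; g ≡ 0 at y ∈ {10}; common: ∅.
  x = 4: f ≡ 0 at y ∈ {4}; g ≡ 0 at y ∈ {4}; common: {4}.
  x = 5: f ≡ 0 at y ∈ {2}; g ≡ 0 at y ∈ {9}; common: ∅.
  x = 6: f ≡ 0 at y ∈ {0}; g ≡ 0 at y ∈ {3}; common: ∅.
  x = 7: f ≡ 0 at y ∈ {9}; g ≡ 0 at y ∈ {8}; common: ∅.
  x = 8: f ≡ 0 at y ∈ {7}; g ≡ 0 at y ∈ {2}; common: ∅.
  x = 9: f ≡ 0 at y ∈ {5}; g ≡ 0 at y ∈ {7}; common: ∅.
  x = 10: f ≡ 0 at y ∈ {3}; g ≡ 0 at y ∈ {1}; common: ∅.
Collecting: common zeros = {(4, 4)}, so the count is 1.
Comparison with the Bézout bound: 1 ≤ 1 = deg(f)·deg(g), as expected for curves with no common component (the bound is attained).


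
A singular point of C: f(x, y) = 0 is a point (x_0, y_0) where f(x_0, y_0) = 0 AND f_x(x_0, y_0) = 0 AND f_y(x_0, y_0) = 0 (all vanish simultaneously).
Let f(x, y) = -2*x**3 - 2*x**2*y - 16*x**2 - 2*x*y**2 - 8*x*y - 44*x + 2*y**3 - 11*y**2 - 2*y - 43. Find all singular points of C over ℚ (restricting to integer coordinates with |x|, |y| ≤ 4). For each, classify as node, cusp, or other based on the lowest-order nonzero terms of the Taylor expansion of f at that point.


Singular points: {(-3, 1)}; classification: cusp.

Compute partial derivatives:
  f_x = -6*x**2 - 4*x*y - 32*x - 2*y**2 - 8*y - 44.
  f_y = -2*x**2 - 4*x*y - 8*x + 6*y**2 - 22*y - 2.
Scan x_0 ∈ {−4, ..., 4}. For each x_0, f_y(x_0, y) is a polynomial in y; find its integer roots y ∈ {−4, ..., 4}, then test f_x and f at those candidates.
  x = -4: f_y(-4, y) = 6*y**2 - 6*y - 2; no integer root y with |y| ≤ 4.
  x = -3: f_y(-3, y) = 6*y**2 - 10*y + 4; vanishes at y ∈ {1}. (-3, 1): f_x = 0, f = 0 — SINGULAR.
  x = -2: f_y(-2, y) = 6*y**2 - 14*y + 6; no integer root y with |y| ≤ 4.
  x = -1: f_y(-1, y) = 6*y**2 - 18*y + 4; no integer root y with |y| ≤ 4.
  x = 0: f_y(0, y) = 6*y**2 - 22*y - 2; no integer root y with |y| ≤ 4.
  x = 1: f_y(1, y) = 6*y**2 - 26*y - 12; no integer root y with |y| ≤ 4.
  x = 2: f_y(2, y) = 6*y**2 - 30*y - 26; no integer root y with |y| ≤ 4.
  x = 3: f_y(3, y) = 6*y**2 - 34*y - 44; no integer root y with |y| ≤ 4.
  x = 4: f_y(4, y) = 6*y**2 - 38*y - 66; no integer root y with |y| ≤ 4.
Only singular point on the grid: (-3, 1).
Classify: substitute x = -3 + u, y = 1 + v and expand: f = -2*u**3 - 2*u**2*v - 2*u*v**2 + 2*v**3 + v**2.
No constant or linear terms (consistent with a singular point). Quadratic part: v**2. Cubic part: -2*u**3 - 2*u**2*v - 2*u*v**2 + 2*v**3.
The quadratic part v**2 is a perfect square, so there is a single (double) tangent line v = 0, i.e. y = 1. Restricting the cubic part to that line (v = 0) leaves -2*u**3 ≠ 0, so f is not divisible by v and the branch is v² ≈ 2*u**3 to lowest order — this is a cusp.
Classification: cusp.
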